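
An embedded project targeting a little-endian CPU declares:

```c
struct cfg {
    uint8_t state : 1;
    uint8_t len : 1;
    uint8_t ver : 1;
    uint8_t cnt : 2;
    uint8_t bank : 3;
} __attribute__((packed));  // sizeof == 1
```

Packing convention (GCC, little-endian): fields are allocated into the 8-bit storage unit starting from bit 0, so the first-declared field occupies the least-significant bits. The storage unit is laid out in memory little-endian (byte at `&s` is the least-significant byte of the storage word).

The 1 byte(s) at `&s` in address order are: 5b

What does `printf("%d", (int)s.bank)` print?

2

[0]=0x5b (little-endian) → word 0x5b
state:1 @ bit 0 → (0x5b>>0)&0x1 = 0x1
len:1 @ bit 1 → (0x5b>>1)&0x1 = 0x1
ver:1 @ bit 2 → (0x5b>>2)&0x1 = 0x0
cnt:2 @ bit 3 → (0x5b>>3)&0x3 = 0x3
bank:3 @ bit 5 → (0x5b>>5)&0x7 = 0x2  ←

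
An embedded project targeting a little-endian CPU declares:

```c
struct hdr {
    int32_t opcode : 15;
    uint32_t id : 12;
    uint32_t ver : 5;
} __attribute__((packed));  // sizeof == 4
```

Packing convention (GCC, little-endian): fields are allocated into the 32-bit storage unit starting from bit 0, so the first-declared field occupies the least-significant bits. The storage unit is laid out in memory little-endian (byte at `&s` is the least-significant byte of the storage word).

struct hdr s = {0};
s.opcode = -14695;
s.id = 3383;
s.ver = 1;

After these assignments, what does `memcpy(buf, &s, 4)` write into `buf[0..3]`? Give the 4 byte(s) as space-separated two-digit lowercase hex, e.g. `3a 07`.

99 c6 9b 0e

opcode:15 = -14695 → 0x4699 << 0 → word 0x00004699
id:12 = 3383 → 0xd37 << 15 → word 0x069bc699
ver:5 = 1 → 0x1 << 27 → word 0x0e9bc699
word = 0x0e9bc699 → little-endian bytes:
  [0]=0x99  [1]=0xc6  [2]=0x9b  [3]=0x0e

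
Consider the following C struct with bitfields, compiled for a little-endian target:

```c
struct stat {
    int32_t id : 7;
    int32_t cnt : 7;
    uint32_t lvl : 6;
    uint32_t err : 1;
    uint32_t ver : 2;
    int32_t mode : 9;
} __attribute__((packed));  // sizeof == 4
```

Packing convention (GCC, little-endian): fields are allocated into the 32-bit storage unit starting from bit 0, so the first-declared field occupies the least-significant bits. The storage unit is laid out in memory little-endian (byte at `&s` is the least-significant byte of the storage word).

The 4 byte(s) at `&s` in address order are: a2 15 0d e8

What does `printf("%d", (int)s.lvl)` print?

[0]=0xa2 [1]=0x15 [2]=0x0d [3]=0xe8 (little-endian) → word 0xe80d15a2
id [0+:7] = (word>>0) & 0x7f = 34
cnt [7+:7] = (word>>7) & 0x7f = 43
lvl [14+:6] = (word>>14) & 0x3f = 52  ←
err [20+:1] = (word>>20) & 0x1 = 0
ver [21+:2] = (word>>21) & 0x3 = 0
mode [23+:9] = (word>>23) & 0x1ff = 464

52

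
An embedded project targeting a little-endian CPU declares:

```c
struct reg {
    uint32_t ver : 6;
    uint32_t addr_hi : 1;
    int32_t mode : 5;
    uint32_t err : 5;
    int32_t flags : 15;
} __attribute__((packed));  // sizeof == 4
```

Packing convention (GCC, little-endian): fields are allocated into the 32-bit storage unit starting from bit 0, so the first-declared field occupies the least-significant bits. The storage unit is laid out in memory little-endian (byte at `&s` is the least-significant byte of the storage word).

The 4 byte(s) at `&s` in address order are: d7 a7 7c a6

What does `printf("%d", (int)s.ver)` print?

[0]=0xd7 [1]=0xa7 [2]=0x7c [3]=0xa6 (little-endian) → word 0xa67ca7d7
ver:6 @ bit 0 → (0xa67ca7d7>>0)&0x3f = 0x17  ←
addr_hi:1 @ bit 6 → (0xa67ca7d7>>6)&0x1 = 0x1
mode:5 @ bit 7 → (0xa67ca7d7>>7)&0x1f = 0xf
err:5 @ bit 12 → (0xa67ca7d7>>12)&0x1f = 0xa
flags:15 @ bit 17 → (0xa67ca7d7>>17)&0x7fff = 0x533e

23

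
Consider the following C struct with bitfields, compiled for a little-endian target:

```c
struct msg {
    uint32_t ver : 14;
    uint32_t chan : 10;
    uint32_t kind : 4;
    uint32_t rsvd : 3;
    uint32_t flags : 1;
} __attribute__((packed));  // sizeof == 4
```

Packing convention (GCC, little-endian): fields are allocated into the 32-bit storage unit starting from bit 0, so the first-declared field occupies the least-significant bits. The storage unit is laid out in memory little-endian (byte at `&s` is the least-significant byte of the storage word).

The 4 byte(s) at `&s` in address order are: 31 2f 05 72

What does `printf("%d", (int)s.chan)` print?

[0]=0x31 [1]=0x2f [2]=0x05 [3]=0x72 (little-endian) → word 0x72052f31
ver:14 @ bit 0 → (0x72052f31>>0)&0x3fff = 0x2f31
chan:10 @ bit 14 → (0x72052f31>>14)&0x3ff = 0x14  ←
kind:4 @ bit 24 → (0x72052f31>>24)&0xf = 0x2
rsvd:3 @ bit 28 → (0x72052f31>>28)&0x7 = 0x7
flags:1 @ bit 31 → (0x72052f31>>31)&0x1 = 0x0

20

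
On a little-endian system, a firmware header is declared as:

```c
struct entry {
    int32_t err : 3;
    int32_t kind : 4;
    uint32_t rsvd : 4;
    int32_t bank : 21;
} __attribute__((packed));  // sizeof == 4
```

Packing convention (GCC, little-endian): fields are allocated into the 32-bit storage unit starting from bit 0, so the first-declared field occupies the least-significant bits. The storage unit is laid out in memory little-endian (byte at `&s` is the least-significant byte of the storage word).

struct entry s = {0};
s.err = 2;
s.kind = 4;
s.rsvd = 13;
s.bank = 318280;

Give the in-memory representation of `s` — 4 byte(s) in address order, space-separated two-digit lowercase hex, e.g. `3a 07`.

err:3 = 2 → 0x2 << 0 → word 0x00000002
kind:4 = 4 → 0x4 << 3 → word 0x00000022
rsvd:4 = 13 → 0xd << 7 → word 0x000006a2
bank:21 = 318280 → 0x4db48 << 11 → word 0x26da46a2
word = 0x26da46a2 → little-endian bytes:
  [0]=0xa2  [1]=0x46  [2]=0xda  [3]=0x26

a2 46 da 26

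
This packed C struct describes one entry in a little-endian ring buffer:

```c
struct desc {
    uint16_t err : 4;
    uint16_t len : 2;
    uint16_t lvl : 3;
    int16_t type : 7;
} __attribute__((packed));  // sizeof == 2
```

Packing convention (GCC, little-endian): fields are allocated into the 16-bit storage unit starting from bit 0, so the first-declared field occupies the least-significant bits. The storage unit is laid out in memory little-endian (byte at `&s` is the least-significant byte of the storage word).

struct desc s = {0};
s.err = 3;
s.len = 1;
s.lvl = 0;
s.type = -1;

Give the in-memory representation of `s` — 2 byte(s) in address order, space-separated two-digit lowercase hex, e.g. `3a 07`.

13 fe

err (4b) val=3 bits=0x3 at bit 0: 0x0003
len (2b) val=1 bits=0x1 at bit 4: 0x0013
lvl (3b) val=0 bits=0x0 at bit 6: 0x0013
type (7b) val=-1 bits=0x7f at bit 9: 0xfe13
word = 0xfe13 → little-endian bytes:
  [0]=0x13  [1]=0xfe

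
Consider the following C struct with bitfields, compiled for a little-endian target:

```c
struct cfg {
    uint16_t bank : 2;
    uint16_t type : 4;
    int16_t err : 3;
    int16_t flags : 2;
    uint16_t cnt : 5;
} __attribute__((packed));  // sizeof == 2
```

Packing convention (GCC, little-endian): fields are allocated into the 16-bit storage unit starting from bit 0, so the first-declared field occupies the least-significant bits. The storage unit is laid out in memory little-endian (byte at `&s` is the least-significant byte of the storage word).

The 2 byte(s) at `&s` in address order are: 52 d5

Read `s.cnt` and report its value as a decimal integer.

[0]=0x52 [1]=0xd5 (little-endian) → word 0xd552
bank:2 @ bit 0 → (0xd552>>0)&0x3 = 0x2
type:4 @ bit 2 → (0xd552>>2)&0xf = 0x4
err:3 @ bit 6 → (0xd552>>6)&0x7 = 0x5
flags:2 @ bit 9 → (0xd552>>9)&0x3 = 0x2
cnt:5 @ bit 11 → (0xd552>>11)&0x1f = 0x1a  ←

26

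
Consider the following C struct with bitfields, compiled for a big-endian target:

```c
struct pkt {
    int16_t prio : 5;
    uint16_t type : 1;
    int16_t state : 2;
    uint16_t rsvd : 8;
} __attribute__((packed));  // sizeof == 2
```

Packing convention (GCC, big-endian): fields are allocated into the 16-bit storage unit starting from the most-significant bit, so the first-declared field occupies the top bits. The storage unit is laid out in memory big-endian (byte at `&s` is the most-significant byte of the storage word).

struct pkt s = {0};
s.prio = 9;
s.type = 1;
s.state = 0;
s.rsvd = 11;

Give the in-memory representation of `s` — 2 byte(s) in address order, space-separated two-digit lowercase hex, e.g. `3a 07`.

prio (5b) val=9 bits=0x9 at bit 11: 0x4800
type (1b) val=1 bits=0x1 at bit 10: 0x4c00
state (2b) val=0 bits=0x0 at bit 8: 0x4c00
rsvd (8b) val=11 bits=0xb at bit 0: 0x4c0b
word = 0x4c0b → big-endian bytes:
  [0]=0x4c  [1]=0x0b

4c 0b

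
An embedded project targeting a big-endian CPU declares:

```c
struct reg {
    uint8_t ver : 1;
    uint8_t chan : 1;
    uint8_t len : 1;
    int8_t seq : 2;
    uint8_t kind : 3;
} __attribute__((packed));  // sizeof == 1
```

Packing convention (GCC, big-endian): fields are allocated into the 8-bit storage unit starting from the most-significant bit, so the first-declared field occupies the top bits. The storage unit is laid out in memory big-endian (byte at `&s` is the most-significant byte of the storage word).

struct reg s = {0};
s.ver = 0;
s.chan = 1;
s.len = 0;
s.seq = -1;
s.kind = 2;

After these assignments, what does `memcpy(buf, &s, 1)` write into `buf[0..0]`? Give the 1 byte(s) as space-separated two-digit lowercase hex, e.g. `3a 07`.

ver (1b) val=0 bits=0x0 at bit 7: 0x00
chan (1b) val=1 bits=0x1 at bit 6: 0x40
len (1b) val=0 bits=0x0 at bit 5: 0x40
seq (2b) val=-1 bits=0x3 at bit 3: 0x58
kind (3b) val=2 bits=0x2 at bit 0: 0x5a
word = 0x5a → big-endian bytes:
  [0]=0x5a

5a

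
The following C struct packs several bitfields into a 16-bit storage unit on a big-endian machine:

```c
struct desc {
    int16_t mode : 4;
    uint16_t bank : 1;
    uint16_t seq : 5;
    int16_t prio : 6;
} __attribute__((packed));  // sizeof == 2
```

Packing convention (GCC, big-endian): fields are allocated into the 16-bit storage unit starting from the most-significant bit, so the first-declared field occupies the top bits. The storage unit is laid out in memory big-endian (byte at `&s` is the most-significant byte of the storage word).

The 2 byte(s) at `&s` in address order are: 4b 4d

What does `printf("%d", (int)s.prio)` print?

13

[0]=0x4b [1]=0x4d (big-endian) → word 0x4b4d
mode:4 @ bit 12 → (0x4b4d>>12)&0xf = 0x4
bank:1 @ bit 11 → (0x4b4d>>11)&0x1 = 0x1
seq:5 @ bit 6 → (0x4b4d>>6)&0x1f = 0xd
prio:6 @ bit 0 → (0x4b4d>>0)&0x3f = 0xd  ←
prio signed 6b, MSB=0: value = 13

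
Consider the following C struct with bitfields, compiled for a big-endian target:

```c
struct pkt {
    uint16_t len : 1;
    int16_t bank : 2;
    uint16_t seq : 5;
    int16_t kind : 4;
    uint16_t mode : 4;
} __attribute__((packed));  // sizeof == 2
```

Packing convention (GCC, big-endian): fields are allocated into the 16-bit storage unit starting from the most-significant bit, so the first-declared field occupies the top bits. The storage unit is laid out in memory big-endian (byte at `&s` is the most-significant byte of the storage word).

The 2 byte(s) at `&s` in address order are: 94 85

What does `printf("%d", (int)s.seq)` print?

20

[0]=0x94 [1]=0x85 (big-endian) → word 0x9485
len:1 @ bit 15 → (0x9485>>15)&0x1 = 0x1
bank:2 @ bit 13 → (0x9485>>13)&0x3 = 0x0
seq:5 @ bit 8 → (0x9485>>8)&0x1f = 0x14  ←
kind:4 @ bit 4 → (0x9485>>4)&0xf = 0x8
mode:4 @ bit 0 → (0x9485>>0)&0xf = 0x5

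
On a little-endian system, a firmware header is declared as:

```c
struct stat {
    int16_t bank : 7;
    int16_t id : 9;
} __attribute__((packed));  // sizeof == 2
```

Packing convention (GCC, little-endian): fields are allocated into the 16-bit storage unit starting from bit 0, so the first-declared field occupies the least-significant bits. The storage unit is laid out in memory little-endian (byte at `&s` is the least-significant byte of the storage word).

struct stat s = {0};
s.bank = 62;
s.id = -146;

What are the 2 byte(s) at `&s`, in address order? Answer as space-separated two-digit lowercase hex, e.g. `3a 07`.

bank:7 = 62 → 0x3e << 0 → word 0x003e
id:9 = -146 → 0x16e << 7 → word 0xb73e
word = 0xb73e → little-endian bytes:
  [0]=0x3e  [1]=0xb7

3e b7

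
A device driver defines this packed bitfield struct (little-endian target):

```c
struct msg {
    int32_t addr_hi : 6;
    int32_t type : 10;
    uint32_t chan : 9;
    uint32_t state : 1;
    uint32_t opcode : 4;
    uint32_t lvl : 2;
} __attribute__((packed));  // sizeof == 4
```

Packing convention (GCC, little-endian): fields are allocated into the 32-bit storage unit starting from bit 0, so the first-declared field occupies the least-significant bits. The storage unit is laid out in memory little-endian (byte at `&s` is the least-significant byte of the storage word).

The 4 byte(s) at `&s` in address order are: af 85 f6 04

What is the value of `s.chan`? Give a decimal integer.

[0]=0xaf [1]=0x85 [2]=0xf6 [3]=0x04 (little-endian) → word 0x04f685af
addr_hi:6 @ bit 0 → (0x04f685af>>0)&0x3f = 0x2f
type:10 @ bit 6 → (0x04f685af>>6)&0x3ff = 0x216
chan:9 @ bit 16 → (0x04f685af>>16)&0x1ff = 0xf6  ←
state:1 @ bit 25 → (0x04f685af>>25)&0x1 = 0x0
opcode:4 @ bit 26 → (0x04f685af>>26)&0xf = 0x1
lvl:2 @ bit 30 → (0x04f685af>>30)&0x3 = 0x0

246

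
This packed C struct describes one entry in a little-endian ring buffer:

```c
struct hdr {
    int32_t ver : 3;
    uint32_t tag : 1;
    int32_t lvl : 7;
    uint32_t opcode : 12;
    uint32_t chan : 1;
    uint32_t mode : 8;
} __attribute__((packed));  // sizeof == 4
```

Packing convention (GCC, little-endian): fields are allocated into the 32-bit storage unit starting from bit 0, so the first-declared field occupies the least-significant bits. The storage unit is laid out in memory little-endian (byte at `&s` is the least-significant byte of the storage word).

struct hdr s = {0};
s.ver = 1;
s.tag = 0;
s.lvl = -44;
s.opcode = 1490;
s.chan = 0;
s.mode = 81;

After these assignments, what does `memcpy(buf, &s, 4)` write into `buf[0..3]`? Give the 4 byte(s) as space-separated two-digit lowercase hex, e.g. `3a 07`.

41 95 2e 51

[0+:3] ver=1 & 0x7 = 0x1; word=0x00000001
[3+:1] tag=0 & 0x1 = 0x0; word=0x00000001
[4+:7] lvl=-44 & 0x7f = 0x54; word=0x00000541
[11+:12] opcode=1490 & 0xfff = 0x5d2; word=0x002e9541
[23+:1] chan=0 & 0x1 = 0x0; word=0x002e9541
[24+:8] mode=81 & 0xff = 0x51; word=0x512e9541
word = 0x512e9541 → little-endian bytes:
  [0]=0x41  [1]=0x95  [2]=0x2e  [3]=0x51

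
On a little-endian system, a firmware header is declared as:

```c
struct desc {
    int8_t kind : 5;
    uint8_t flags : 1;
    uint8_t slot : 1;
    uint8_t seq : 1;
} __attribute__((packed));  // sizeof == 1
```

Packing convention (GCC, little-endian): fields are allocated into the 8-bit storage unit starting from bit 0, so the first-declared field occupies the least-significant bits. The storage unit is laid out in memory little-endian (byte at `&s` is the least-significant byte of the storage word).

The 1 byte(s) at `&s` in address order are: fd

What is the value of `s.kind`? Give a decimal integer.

-3

[0]=0xfd (little-endian) → word 0xfd
kind:5 @ bit 0 → (0xfd>>0)&0x1f = 0x1d  ←
flags:1 @ bit 5 → (0xfd>>5)&0x1 = 0x1
slot:1 @ bit 6 → (0xfd>>6)&0x1 = 0x1
seq:1 @ bit 7 → (0xfd>>7)&0x1 = 0x1
kind signed 5b, MSB=1: 29 - 32 = -3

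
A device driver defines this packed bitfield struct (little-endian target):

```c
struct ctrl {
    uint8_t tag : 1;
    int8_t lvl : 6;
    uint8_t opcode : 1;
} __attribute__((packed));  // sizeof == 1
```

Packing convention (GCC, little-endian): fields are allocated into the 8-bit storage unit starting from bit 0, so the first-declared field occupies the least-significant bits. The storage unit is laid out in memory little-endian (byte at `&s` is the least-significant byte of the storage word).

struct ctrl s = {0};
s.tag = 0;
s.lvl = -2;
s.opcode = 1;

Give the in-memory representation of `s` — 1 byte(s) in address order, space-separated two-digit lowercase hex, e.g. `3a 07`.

tag (1b) val=0 bits=0x0 at bit 0: 0x00
lvl (6b) val=-2 bits=0x3e at bit 1: 0x7c
opcode (1b) val=1 bits=0x1 at bit 7: 0xfc
word = 0xfc → little-endian bytes:
  [0]=0xfc

fc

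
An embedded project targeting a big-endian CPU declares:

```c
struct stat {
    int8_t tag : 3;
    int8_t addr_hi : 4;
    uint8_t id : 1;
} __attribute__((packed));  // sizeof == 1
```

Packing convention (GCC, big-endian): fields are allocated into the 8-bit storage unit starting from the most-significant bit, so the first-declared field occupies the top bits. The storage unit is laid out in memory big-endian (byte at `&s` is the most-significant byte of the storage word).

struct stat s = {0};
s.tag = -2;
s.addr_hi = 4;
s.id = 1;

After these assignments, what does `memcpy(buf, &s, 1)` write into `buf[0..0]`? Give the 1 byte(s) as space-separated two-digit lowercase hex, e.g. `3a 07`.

c9

[5+:3] tag=-2 & 0x7 = 0x6; word=0xc0
[1+:4] addr_hi=4 & 0xf = 0x4; word=0xc8
[0+:1] id=1 & 0x1 = 0x1; word=0xc9
word = 0xc9 → big-endian bytes:
  [0]=0xc9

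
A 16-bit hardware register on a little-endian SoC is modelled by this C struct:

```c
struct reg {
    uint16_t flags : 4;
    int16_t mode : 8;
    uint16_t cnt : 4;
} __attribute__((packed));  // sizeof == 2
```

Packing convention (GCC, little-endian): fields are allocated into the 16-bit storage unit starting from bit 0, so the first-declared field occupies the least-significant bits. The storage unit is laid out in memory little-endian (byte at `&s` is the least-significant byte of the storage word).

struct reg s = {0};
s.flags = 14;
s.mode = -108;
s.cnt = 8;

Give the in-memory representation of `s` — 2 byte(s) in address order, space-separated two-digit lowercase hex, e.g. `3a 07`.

[0+:4] flags=14 & 0xf = 0xe; word=0x000e
[4+:8] mode=-108 & 0xff = 0x94; word=0x094e
[12+:4] cnt=8 & 0xf = 0x8; word=0x894e
word = 0x894e → little-endian bytes:
  [0]=0x4e  [1]=0x89

4e 89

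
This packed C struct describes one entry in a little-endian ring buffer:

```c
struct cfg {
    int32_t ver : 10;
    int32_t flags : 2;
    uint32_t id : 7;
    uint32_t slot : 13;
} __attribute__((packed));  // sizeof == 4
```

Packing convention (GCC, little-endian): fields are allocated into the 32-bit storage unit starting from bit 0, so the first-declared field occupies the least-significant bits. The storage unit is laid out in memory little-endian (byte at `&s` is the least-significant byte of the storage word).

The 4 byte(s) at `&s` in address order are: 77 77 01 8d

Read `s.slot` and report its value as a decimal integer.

4512

[0]=0x77 [1]=0x77 [2]=0x01 [3]=0x8d (little-endian) → word 0x8d017777
ver [0+:10] = (word>>0) & 0x3ff = 887
flags [10+:2] = (word>>10) & 0x3 = 1
id [12+:7] = (word>>12) & 0x7f = 23
slot [19+:13] = (word>>19) & 0x1fff = 4512  ←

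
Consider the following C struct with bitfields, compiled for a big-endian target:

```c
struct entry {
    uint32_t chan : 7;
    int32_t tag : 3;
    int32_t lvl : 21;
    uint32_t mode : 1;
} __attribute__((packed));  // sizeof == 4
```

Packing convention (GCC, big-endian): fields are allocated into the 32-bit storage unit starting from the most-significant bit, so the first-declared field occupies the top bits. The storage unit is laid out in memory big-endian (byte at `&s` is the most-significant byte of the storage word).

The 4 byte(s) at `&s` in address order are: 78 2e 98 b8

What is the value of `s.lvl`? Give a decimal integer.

[0]=0x78 [1]=0x2e [2]=0x98 [3]=0xb8 (big-endian) → word 0x782e98b8
chan [25+:7] = (word>>25) & 0x7f = 60
tag [22+:3] = (word>>22) & 0x7 = 0
lvl [1+:21] = (word>>1) & 0x1fffff = 1526876  ←
mode [0+:1] = (word>>0) & 0x1 = 0
lvl signed 21b, MSB=1: 1526876 - 2097152 = -570276

-570276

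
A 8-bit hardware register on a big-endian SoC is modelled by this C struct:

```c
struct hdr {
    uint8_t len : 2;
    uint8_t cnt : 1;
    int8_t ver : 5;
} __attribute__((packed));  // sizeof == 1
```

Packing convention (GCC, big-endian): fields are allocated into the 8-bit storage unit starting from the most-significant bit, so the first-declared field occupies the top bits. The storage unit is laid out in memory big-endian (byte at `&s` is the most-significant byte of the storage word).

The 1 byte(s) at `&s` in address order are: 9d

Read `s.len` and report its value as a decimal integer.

[0]=0x9d (big-endian) → word 0x9d
len [6+:2] = (word>>6) & 0x3 = 2  ←
cnt [5+:1] = (word>>5) & 0x1 = 0
ver [0+:5] = (word>>0) & 0x1f = 29

2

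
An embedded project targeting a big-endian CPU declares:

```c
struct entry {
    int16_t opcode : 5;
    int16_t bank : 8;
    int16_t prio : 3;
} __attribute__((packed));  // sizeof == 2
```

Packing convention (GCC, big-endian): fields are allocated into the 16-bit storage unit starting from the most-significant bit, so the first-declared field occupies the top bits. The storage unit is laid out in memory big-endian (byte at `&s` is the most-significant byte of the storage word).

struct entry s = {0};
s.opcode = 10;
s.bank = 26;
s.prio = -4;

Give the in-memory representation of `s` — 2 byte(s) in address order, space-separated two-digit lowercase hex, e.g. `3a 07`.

[11+:5] opcode=10 & 0x1f = 0xa; word=0x5000
[3+:8] bank=26 & 0xff = 0x1a; word=0x50d0
[0+:3] prio=-4 & 0x7 = 0x4; word=0x50d4
word = 0x50d4 → big-endian bytes:
  [0]=0x50  [1]=0xd4

50 d4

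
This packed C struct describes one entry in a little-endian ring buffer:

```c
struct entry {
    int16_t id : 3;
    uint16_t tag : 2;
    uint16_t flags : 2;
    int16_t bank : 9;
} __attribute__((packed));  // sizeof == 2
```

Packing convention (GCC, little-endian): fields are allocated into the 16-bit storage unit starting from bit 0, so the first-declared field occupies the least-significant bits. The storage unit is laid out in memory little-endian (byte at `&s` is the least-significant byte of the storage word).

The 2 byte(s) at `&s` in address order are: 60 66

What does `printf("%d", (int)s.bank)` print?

[0]=0x60 [1]=0x66 (little-endian) → word 0x6660
id [0+:3] = (word>>0) & 0x7 = 0
tag [3+:2] = (word>>3) & 0x3 = 0
flags [5+:2] = (word>>5) & 0x3 = 3
bank [7+:9] = (word>>7) & 0x1ff = 204  ←
bank signed 9b, MSB=0: value = 204

204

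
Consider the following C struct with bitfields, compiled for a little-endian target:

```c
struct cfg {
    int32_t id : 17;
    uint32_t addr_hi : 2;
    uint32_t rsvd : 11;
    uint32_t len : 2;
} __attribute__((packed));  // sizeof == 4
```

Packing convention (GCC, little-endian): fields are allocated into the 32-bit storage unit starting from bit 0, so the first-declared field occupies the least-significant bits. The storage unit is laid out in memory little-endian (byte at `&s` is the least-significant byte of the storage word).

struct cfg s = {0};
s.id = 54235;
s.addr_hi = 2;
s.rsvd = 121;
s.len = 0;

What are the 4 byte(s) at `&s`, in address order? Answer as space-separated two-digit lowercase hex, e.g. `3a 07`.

db d3 cc 03

id (17b) val=54235 bits=0xd3db at bit 0: 0x0000d3db
addr_hi (2b) val=2 bits=0x2 at bit 17: 0x0004d3db
rsvd (11b) val=121 bits=0x79 at bit 19: 0x03ccd3db
len (2b) val=0 bits=0x0 at bit 30: 0x03ccd3db
word = 0x03ccd3db → little-endian bytes:
  [0]=0xdb  [1]=0xd3  [2]=0xcc  [3]=0x03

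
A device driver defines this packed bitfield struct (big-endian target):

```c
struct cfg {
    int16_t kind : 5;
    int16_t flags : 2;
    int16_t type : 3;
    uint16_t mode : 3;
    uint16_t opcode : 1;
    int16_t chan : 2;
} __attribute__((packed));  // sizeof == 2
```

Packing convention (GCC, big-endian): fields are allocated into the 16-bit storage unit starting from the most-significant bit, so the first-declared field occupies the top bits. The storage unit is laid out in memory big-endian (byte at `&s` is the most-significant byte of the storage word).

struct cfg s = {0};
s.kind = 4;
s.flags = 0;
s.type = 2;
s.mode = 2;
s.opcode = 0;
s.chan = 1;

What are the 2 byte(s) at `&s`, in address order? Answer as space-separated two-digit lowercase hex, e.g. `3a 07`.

[11+:5] kind=4 & 0x1f = 0x4; word=0x2000
[9+:2] flags=0 & 0x3 = 0x0; word=0x2000
[6+:3] type=2 & 0x7 = 0x2; word=0x2080
[3+:3] mode=2 & 0x7 = 0x2; word=0x2090
[2+:1] opcode=0 & 0x1 = 0x0; word=0x2090
[0+:2] chan=1 & 0x3 = 0x1; word=0x2091
word = 0x2091 → big-endian bytes:
  [0]=0x20  [1]=0x91

20 91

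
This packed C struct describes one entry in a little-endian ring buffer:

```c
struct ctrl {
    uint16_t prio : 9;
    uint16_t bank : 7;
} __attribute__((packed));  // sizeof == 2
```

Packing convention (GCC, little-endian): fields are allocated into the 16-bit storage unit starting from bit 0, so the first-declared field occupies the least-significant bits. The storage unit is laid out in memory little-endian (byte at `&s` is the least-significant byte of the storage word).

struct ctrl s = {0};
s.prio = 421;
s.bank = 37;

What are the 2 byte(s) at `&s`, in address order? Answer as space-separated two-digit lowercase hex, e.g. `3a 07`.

[0+:9] prio=421 & 0x1ff = 0x1a5; word=0x01a5
[9+:7] bank=37 & 0x7f = 0x25; word=0x4ba5
word = 0x4ba5 → little-endian bytes:
  [0]=0xa5  [1]=0x4b

a5 4b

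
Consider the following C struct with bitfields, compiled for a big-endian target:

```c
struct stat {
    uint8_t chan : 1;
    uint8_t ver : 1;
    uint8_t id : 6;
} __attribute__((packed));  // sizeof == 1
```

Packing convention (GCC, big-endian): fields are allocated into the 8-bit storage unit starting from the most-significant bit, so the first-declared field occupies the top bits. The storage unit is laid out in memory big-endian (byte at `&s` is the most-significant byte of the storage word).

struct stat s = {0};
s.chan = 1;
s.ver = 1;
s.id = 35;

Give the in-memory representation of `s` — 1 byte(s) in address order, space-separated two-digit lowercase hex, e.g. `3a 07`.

chan:1 = 1 → 0x1 << 7 → word 0x80
ver:1 = 1 → 0x1 << 6 → word 0xc0
id:6 = 35 → 0x23 << 0 → word 0xe3
word = 0xe3 → big-endian bytes:
  [0]=0xe3

e3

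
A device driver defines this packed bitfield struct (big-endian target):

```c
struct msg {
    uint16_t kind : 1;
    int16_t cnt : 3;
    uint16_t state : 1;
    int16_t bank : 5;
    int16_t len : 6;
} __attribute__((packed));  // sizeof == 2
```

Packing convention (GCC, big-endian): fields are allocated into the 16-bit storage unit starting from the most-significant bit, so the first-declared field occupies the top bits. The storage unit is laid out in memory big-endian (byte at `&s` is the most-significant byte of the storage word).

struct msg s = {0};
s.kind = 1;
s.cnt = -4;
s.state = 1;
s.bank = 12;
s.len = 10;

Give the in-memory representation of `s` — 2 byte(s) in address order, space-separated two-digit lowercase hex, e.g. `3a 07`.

kind:1 = 1 → 0x1 << 15 → word 0x8000
cnt:3 = -4 → 0x4 << 12 → word 0xc000
state:1 = 1 → 0x1 << 11 → word 0xc800
bank:5 = 12 → 0xc << 6 → word 0xcb00
len:6 = 10 → 0xa << 0 → word 0xcb0a
word = 0xcb0a → big-endian bytes:
  [0]=0xcb  [1]=0x0a

cb 0a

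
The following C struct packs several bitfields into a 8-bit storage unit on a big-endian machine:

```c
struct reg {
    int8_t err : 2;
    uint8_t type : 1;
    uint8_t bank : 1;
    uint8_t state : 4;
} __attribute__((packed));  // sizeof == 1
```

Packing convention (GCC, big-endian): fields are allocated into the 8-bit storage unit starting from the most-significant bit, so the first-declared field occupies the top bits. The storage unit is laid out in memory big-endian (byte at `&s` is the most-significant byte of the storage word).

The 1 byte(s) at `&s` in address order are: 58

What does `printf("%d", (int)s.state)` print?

[0]=0x58 (big-endian) → word 0x58
err:2 @ bit 6 → (0x58>>6)&0x3 = 0x1
type:1 @ bit 5 → (0x58>>5)&0x1 = 0x0
bank:1 @ bit 4 → (0x58>>4)&0x1 = 0x1
state:4 @ bit 0 → (0x58>>0)&0xf = 0x8  ←

8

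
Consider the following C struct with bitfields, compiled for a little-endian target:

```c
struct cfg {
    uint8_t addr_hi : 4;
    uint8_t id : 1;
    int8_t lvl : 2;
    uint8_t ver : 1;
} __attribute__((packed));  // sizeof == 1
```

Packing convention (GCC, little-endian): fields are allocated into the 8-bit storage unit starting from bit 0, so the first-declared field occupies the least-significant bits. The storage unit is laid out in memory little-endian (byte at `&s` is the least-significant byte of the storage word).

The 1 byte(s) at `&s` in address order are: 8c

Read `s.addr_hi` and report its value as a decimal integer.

12

[0]=0x8c (little-endian) → word 0x8c
addr_hi:4 @ bit 0 → (0x8c>>0)&0xf = 0xc  ←
id:1 @ bit 4 → (0x8c>>4)&0x1 = 0x0
lvl:2 @ bit 5 → (0x8c>>5)&0x3 = 0x0
ver:1 @ bit 7 → (0x8c>>7)&0x1 = 0x1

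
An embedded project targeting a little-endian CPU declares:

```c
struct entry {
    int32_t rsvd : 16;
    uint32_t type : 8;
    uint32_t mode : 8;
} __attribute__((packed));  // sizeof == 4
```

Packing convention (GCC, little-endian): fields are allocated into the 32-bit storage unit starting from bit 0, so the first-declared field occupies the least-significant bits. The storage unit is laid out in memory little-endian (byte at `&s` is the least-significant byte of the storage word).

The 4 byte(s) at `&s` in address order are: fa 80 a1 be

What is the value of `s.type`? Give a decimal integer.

161

[0]=0xfa [1]=0x80 [2]=0xa1 [3]=0xbe (little-endian) → word 0xbea180fa
rsvd:16 @ bit 0 → (0xbea180fa>>0)&0xffff = 0x80fa
type:8 @ bit 16 → (0xbea180fa>>16)&0xff = 0xa1  ←
mode:8 @ bit 24 → (0xbea180fa>>24)&0xff = 0xbe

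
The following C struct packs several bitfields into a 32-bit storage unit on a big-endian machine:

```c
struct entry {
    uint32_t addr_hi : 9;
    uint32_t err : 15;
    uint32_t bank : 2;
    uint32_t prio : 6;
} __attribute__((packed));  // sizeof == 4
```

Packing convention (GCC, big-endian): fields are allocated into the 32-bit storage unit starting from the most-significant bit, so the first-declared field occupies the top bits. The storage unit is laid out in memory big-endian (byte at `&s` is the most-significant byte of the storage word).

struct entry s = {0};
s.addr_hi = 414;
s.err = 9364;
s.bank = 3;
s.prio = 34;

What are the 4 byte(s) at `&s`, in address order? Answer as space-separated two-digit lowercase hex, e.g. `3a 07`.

addr_hi:9 = 414 → 0x19e << 23 → word 0xcf000000
err:15 = 9364 → 0x2494 << 8 → word 0xcf249400
bank:2 = 3 → 0x3 << 6 → word 0xcf2494c0
prio:6 = 34 → 0x22 << 0 → word 0xcf2494e2
word = 0xcf2494e2 → big-endian bytes:
  [0]=0xcf  [1]=0x24  [2]=0x94  [3]=0xe2

cf 24 94 e2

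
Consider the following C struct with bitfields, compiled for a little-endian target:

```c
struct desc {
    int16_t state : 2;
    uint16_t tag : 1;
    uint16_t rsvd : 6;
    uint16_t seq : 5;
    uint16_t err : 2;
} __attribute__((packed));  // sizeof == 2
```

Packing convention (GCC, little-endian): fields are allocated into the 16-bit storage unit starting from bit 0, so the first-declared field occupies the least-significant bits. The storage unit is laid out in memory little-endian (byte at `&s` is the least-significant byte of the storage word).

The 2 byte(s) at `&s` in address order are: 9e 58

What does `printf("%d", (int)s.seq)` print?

[0]=0x9e [1]=0x58 (little-endian) → word 0x589e
state:2 @ bit 0 → (0x589e>>0)&0x3 = 0x2
tag:1 @ bit 2 → (0x589e>>2)&0x1 = 0x1
rsvd:6 @ bit 3 → (0x589e>>3)&0x3f = 0x13
seq:5 @ bit 9 → (0x589e>>9)&0x1f = 0xc  ←
err:2 @ bit 14 → (0x589e>>14)&0x3 = 0x1

12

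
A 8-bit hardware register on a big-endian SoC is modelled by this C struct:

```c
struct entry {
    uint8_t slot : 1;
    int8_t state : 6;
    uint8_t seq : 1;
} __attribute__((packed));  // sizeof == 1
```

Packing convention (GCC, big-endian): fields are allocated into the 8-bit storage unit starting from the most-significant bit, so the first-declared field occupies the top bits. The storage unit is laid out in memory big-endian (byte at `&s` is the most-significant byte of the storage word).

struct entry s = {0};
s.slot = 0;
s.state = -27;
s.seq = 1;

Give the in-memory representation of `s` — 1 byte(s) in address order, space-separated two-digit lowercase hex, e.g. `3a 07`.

slot:1 = 0 → 0x0 << 7 → word 0x00
state:6 = -27 → 0x25 << 1 → word 0x4a
seq:1 = 1 → 0x1 << 0 → word 0x4b
word = 0x4b → big-endian bytes:
  [0]=0x4b

4b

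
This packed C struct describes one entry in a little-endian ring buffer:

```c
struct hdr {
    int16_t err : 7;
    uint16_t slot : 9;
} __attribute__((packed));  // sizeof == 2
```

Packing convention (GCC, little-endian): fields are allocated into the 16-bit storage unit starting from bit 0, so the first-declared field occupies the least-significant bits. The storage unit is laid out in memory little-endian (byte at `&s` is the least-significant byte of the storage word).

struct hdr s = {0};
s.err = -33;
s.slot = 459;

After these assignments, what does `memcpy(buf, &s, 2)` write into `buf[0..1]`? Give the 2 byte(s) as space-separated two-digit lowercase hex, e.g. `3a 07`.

err:7 = -33 → 0x5f << 0 → word 0x005f
slot:9 = 459 → 0x1cb << 7 → word 0xe5df
word = 0xe5df → little-endian bytes:
  [0]=0xdf  [1]=0xe5

df e5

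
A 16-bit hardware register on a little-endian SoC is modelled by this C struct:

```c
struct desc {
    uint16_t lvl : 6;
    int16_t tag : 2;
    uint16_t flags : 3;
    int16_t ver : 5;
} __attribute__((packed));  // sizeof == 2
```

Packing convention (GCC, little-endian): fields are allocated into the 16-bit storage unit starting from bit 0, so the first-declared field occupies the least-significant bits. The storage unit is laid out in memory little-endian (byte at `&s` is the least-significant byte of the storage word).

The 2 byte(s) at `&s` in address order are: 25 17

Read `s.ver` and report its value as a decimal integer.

2

[0]=0x25 [1]=0x17 (little-endian) → word 0x1725
lvl [0+:6] = (word>>0) & 0x3f = 37
tag [6+:2] = (word>>6) & 0x3 = 0
flags [8+:3] = (word>>8) & 0x7 = 7
ver [11+:5] = (word>>11) & 0x1f = 2  ←
ver signed 5b, MSB=0: value = 2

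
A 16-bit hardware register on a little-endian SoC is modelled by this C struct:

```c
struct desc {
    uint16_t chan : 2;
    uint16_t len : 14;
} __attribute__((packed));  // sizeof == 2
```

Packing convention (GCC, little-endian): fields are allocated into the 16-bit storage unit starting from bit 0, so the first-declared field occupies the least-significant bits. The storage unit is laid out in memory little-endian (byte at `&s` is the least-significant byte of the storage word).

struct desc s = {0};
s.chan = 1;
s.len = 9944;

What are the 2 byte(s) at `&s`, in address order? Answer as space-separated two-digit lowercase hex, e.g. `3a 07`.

chan (2b) val=1 bits=0x1 at bit 0: 0x0001
len (14b) val=9944 bits=0x26d8 at bit 2: 0x9b61
word = 0x9b61 → little-endian bytes:
  [0]=0x61  [1]=0x9b

61 9b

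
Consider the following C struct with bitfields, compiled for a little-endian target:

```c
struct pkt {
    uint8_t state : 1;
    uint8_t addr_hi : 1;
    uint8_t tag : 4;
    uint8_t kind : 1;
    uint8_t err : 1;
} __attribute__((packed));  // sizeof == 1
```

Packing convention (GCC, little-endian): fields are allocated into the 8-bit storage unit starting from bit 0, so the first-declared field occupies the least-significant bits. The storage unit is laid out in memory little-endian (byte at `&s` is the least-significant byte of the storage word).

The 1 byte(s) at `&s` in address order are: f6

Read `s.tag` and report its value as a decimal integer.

13

[0]=0xf6 (little-endian) → word 0xf6
state:1 @ bit 0 → (0xf6>>0)&0x1 = 0x0
addr_hi:1 @ bit 1 → (0xf6>>1)&0x1 = 0x1
tag:4 @ bit 2 → (0xf6>>2)&0xf = 0xd  ←
kind:1 @ bit 6 → (0xf6>>6)&0x1 = 0x1
err:1 @ bit 7 → (0xf6>>7)&0x1 = 0x1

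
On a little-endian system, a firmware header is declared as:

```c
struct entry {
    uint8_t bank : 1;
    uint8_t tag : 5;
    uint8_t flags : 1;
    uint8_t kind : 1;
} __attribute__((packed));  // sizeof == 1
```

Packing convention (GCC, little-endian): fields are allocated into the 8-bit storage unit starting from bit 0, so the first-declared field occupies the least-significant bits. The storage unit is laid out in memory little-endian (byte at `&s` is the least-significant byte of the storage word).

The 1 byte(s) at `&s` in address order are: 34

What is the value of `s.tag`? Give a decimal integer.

26

[0]=0x34 (little-endian) → word 0x34
bank [0+:1] = (word>>0) & 0x1 = 0
tag [1+:5] = (word>>1) & 0x1f = 26  ←
flags [6+:1] = (word>>6) & 0x1 = 0
kind [7+:1] = (word>>7) & 0x1 = 0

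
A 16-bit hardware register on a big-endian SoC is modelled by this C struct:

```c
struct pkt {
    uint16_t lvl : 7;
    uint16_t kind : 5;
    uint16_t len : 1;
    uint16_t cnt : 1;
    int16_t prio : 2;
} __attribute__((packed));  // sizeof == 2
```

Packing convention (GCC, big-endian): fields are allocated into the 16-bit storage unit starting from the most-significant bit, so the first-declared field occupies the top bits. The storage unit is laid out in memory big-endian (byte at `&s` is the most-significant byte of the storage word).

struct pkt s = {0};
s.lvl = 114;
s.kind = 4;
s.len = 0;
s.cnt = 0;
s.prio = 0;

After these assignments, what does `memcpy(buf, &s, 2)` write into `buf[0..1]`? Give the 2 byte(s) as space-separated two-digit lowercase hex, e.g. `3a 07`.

e4 40

lvl:7 = 114 → 0x72 << 9 → word 0xe400
kind:5 = 4 → 0x4 << 4 → word 0xe440
len:1 = 0 → 0x0 << 3 → word 0xe440
cnt:1 = 0 → 0x0 << 2 → word 0xe440
prio:2 = 0 → 0x0 << 0 → word 0xe440
word = 0xe440 → big-endian bytes:
  [0]=0xe4  [1]=0x40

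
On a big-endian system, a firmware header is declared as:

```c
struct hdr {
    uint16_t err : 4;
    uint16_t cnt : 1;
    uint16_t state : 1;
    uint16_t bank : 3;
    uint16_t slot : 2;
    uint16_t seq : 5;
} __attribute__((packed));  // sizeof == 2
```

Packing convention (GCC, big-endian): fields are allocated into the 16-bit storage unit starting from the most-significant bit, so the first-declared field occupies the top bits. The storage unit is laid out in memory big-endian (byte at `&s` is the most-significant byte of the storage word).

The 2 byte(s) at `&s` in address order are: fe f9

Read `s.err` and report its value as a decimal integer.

[0]=0xfe [1]=0xf9 (big-endian) → word 0xfef9
err:4 @ bit 12 → (0xfef9>>12)&0xf = 0xf  ←
cnt:1 @ bit 11 → (0xfef9>>11)&0x1 = 0x1
state:1 @ bit 10 → (0xfef9>>10)&0x1 = 0x1
bank:3 @ bit 7 → (0xfef9>>7)&0x7 = 0x5
slot:2 @ bit 5 → (0xfef9>>5)&0x3 = 0x3
seq:5 @ bit 0 → (0xfef9>>0)&0x1f = 0x19

15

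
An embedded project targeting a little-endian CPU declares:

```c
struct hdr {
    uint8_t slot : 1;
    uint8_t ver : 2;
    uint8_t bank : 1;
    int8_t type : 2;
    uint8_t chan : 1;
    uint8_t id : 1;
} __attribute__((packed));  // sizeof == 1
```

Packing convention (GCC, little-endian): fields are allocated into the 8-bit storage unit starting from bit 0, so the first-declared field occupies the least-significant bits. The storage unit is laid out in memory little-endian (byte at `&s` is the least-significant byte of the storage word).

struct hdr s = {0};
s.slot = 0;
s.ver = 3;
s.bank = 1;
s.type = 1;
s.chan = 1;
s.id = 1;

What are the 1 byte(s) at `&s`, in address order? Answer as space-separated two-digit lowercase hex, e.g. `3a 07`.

de

[0+:1] slot=0 & 0x1 = 0x0; word=0x00
[1+:2] ver=3 & 0x3 = 0x3; word=0x06
[3+:1] bank=1 & 0x1 = 0x1; word=0x0e
[4+:2] type=1 & 0x3 = 0x1; word=0x1e
[6+:1] chan=1 & 0x1 = 0x1; word=0x5e
[7+:1] id=1 & 0x1 = 0x1; word=0xde
word = 0xde → little-endian bytes:
  [0]=0xde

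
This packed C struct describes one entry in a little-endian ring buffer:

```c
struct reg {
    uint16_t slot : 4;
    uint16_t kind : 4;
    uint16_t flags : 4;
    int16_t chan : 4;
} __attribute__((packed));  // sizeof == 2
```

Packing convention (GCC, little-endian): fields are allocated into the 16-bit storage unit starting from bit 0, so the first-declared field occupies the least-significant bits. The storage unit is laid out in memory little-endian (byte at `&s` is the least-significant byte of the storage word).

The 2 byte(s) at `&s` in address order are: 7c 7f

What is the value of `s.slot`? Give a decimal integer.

12

[0]=0x7c [1]=0x7f (little-endian) → word 0x7f7c
slot [0+:4] = (word>>0) & 0xf = 12  ←
kind [4+:4] = (word>>4) & 0xf = 7
flags [8+:4] = (word>>8) & 0xf = 15
chan [12+:4] = (word>>12) & 0xf = 7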